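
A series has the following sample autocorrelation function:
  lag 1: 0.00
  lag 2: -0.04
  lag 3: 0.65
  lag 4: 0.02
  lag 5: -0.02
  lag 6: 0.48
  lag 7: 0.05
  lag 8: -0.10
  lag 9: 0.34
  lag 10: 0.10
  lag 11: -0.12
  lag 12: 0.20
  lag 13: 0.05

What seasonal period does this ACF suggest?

The largest autocorrelation is r_3 = 0.65, with weaker echoes at lags 6 (0.48), 9 (0.34) and 12 (0.20); the remaining lags stay at or below 0.10.
The dominant spike at lag 3 indicates a seasonal period of 3.

3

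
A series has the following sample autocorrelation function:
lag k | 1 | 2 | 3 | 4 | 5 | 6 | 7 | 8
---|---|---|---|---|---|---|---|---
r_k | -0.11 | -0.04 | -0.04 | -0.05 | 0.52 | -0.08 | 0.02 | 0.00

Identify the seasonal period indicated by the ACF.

5

The largest autocorrelation is r_5 = 0.52; the remaining lags stay at or below 0.02.
The dominant spike at lag 5 indicates a seasonal period of 5.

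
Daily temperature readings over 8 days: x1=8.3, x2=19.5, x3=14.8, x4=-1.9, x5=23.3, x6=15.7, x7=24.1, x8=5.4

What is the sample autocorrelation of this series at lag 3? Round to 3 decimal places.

Mean x̄ = (8.3 + 19.5 + 14.8 − 1.9 + 23.3 + 15.7 + 24.1 + 5.4)/8 = 13.6500
Deviations from mean: -5.3500, 5.8500, 1.1500, -15.5500, 9.6500, 2.0500, 10.4500, -8.2500
Numerator Σ_{t=1}^{5}(x_t−x̄)(x_{t+3}−x̄) = -100.1075
Denominator Σ(x_t−x̄)² = 580.5600
r_3 = -100.1075 / 580.5600 = -0.172

-0.172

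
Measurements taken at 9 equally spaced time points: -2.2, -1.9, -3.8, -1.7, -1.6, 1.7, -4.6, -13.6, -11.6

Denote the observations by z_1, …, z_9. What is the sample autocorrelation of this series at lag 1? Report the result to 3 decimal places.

Mean z̄ = (-2.2 − 1.9 − 3.8 − 1.7 − 1.6 + 1.7 − 4.6 − 13.6 − 11.6)/9 = -4.3667
Numerator Σ_{t=1}^{8}(z_t−z̄)(z_{t+1}−z̄) = 99.9422
Denominator Σ(z_t−z̄)² = 200.3000
r_1 = 99.9422 / 200.3000 = 0.499

0.499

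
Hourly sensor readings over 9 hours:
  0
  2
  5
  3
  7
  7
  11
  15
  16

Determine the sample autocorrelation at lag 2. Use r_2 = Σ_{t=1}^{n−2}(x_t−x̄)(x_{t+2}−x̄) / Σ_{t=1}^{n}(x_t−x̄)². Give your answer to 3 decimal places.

0.277

Mean x̄ = (0 + 2 + 5 + 3 + 7 + 7 + 11 + 15 + 16)/9 = 7.3333
Numerator Σ_{t=1}^{7}(x_t−x̄)(x_{t+2}−x̄) = 70.4444
Denominator Σ(x_t−x̄)² = 254.0000
r_2 = 70.4444 / 254.0000 = 0.277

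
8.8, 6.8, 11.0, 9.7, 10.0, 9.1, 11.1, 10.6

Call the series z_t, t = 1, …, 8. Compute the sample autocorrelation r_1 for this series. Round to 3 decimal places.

-0.068

Mean z̄ = (8.8 + 6.8 + 11.0 + 9.7 + 10.0 + 9.1 + 11.1 + 10.6)/8 = 9.6375
Deviations from mean: -0.8375, -2.8375, 1.3625, 0.0625, 0.3625, -0.5375, 1.4625, 0.9625
Numerator Σ_{t=1}^{7}(z_t−z̄)(z_{t+1}−z̄) = -0.9552
Denominator Σ(z_t−z̄)² = 14.0988
r_1 = -0.9552 / 14.0988 = -0.068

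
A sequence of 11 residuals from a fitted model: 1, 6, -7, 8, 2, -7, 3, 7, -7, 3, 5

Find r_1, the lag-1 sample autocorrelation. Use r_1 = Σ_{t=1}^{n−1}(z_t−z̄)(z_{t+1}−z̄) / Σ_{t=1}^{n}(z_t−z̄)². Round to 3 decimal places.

-0.481

Mean z̄ = (1 + 6 − 7 + 8 + 2 − 7 + 3 + 7 − 7 + 3 + 5)/11 = 1.2727
Numerator Σ_{t=1}^{10}(z_t−z̄)(z_{t+1}−z̄) = -156.8017
Denominator Σ(z_t−z̄)² = 326.1818
r_1 = -156.8017 / 326.1818 = -0.481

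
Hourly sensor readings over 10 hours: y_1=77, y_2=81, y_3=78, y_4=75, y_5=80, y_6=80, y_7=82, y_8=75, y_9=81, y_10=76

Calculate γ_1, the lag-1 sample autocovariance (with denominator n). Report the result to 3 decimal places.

Mean ȳ = (77 + 81 + 78 + 75 + 80 + 80 + 82 + 75 + 81 + 76)/10 = 78.5000
Σ_{t=1}^{9}(y_t−ȳ)(y_{t+1}−ȳ) = -28.2500
γ_1 = -28.2500 / 10 = -2.825

-2.825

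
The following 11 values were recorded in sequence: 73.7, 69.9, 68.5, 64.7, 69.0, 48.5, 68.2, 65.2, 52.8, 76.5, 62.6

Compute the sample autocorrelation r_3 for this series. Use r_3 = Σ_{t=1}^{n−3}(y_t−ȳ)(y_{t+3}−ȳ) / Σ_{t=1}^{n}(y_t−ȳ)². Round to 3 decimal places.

0.288

Mean ȳ = (73.7 + 69.9 + 68.5 + 64.7 + 69.0 + 48.5 + 68.2 + 65.2 + 52.8 + 76.5 + 62.6)/11 = 65.4182
Numerator Σ_{t=1}^{8}(y_t−ȳ)(y_{t+3}−ȳ) = 200.1063
Denominator Σ(y_t−ȳ)² = 695.4964
r_3 = 200.1063 / 695.4964 = 0.288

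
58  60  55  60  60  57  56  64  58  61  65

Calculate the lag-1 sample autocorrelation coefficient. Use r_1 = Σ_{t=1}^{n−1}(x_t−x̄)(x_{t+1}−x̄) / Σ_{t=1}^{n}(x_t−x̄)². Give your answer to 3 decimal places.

Mean x̄ = (58 + 60 + 55 + 60 + 60 + 57 + 56 + 64 + 58 + 61 + 65)/11 = 59.4545
Numerator Σ_{t=1}^{10}(x_t−x̄)(x_{t+1}−x̄) = -14.2066
Denominator Σ(x_t−x̄)² = 96.7273
r_1 = -14.2066 / 96.7273 = -0.147

-0.147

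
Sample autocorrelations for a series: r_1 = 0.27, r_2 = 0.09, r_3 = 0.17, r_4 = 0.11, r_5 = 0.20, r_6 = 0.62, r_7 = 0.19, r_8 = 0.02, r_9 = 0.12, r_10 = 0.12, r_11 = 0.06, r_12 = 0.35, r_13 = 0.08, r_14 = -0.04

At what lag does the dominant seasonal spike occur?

The largest autocorrelation is r_6 = 0.62, with a weaker echo at lag 12 (0.35); the remaining lags stay at or below 0.27. The elevated value at lag 1 (0.27), dropping to 0.09 at lag 2, reflects decaying short-term dependence rather than seasonality.
The dominant spike at lag 6 indicates a seasonal period of 6.

6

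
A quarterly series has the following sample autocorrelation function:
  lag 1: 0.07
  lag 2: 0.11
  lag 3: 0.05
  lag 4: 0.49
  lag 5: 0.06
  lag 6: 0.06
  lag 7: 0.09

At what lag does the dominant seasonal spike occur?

4

The largest autocorrelation is r_4 = 0.49; the remaining lags stay at or below 0.11.
The dominant spike at lag 4 indicates a seasonal period of 4.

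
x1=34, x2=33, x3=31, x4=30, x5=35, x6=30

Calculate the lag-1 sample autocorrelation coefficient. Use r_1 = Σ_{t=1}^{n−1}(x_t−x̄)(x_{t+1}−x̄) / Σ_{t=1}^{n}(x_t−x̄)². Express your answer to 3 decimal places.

Mean x̄ = (34 + 33 + 31 + 30 + 35 + 30)/6 = 32.1667
Deviations from mean: 1.8333, 0.8333, -1.1667, -2.1667, 2.8333, -2.1667
Numerator Σ_{t=1}^{5}(x_t−x̄)(x_{t+1}−x̄) = -9.1944
Denominator Σ(x_t−x̄)² = 22.8333
r_1 = -9.1944 / 22.8333 = -0.403

-0.403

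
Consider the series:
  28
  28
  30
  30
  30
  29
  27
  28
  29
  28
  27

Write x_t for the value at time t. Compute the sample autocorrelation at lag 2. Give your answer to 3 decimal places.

-0.190

Mean x̄ = (28 + 28 + 30 + 30 + 30 + 29 + 27 + 28 + 29 + 28 + 27)/11 = 28.5455
Numerator Σ_{t=1}^{9}(x_t−x̄)(x_{t+2}−x̄) = -2.4132
Denominator Σ(x_t−x̄)² = 12.7273
r_2 = -2.4132 / 12.7273 = -0.190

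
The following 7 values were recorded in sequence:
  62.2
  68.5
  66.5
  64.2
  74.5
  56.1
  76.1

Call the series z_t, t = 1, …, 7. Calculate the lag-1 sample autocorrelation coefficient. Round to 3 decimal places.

-0.718

Mean z̄ = (62.2 + 68.5 + 66.5 + 64.2 + 74.5 + 56.1 + 76.1)/7 = 66.8714
Σ(z_t−z̄)(z_{t+1}−z̄) = (-7.6078) + (-0.6049) + (0.9922) + (-20.3792) + (-82.1706) + (-99.4049) = -209.1751
Denominator Σ(z_t−z̄)² = 291.1343
r_1 = -209.1751 / 291.1343 = -0.718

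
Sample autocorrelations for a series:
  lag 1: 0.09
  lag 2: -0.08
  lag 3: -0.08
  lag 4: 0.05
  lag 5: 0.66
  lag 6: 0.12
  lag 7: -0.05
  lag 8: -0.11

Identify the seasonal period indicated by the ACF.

The largest autocorrelation is r_5 = 0.66; the remaining lags stay at or below 0.12.
The dominant spike at lag 5 indicates a seasonal period of 5.

5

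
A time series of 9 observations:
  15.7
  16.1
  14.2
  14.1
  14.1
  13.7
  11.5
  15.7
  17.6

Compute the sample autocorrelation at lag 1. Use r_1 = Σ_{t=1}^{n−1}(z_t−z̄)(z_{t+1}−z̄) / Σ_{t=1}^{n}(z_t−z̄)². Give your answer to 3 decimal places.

0.204

Mean z̄ = (15.7 + 16.1 + 14.2 + 14.1 + 14.1 + 13.7 + 11.5 + 15.7 + 17.6)/9 = 14.7444
Numerator Σ_{t=1}^{8}(z_t−z̄)(z_{t+1}−z̄) = 5.0136
Denominator Σ(z_t−z̄)² = 24.5622
r_1 = 5.0136 / 24.5622 = 0.204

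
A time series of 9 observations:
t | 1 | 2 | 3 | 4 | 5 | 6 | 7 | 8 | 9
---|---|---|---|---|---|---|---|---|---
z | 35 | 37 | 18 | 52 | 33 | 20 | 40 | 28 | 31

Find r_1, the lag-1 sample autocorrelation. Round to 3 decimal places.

Mean z̄ = (35 + 37 + 18 + 52 + 33 + 20 + 40 + 28 + 31)/9 = 32.6667
Numerator Σ_{t=1}^{8}(z_t−z̄)(z_{t+1}−z̄) = -454.1111
Denominator Σ(z_t−z̄)² = 852.0000
r_1 = -454.1111 / 852.0000 = -0.533

-0.533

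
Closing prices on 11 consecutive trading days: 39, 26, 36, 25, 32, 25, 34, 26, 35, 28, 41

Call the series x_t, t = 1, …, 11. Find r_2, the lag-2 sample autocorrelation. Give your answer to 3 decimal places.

0.620

Mean x̄ = (39 + 26 + 36 + 25 + 32 + 25 + 34 + 26 + 35 + 28 + 41)/11 = 31.5455
Numerator Σ_{t=1}^{9}(x_t−x̄)(x_{t+2}−x̄) = 212.5868
Denominator Σ(x_t−x̄)² = 342.7273
r_2 = 212.5868 / 342.7273 = 0.620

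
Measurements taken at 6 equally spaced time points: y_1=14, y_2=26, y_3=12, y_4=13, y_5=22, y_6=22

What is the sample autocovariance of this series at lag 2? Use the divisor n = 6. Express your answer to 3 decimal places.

-9.704

Mean ȳ = (14 + 26 + 12 + 13 + 22 + 22)/6 = 18.1667
Σ_{t=1}^{4}(y_t−ȳ)(y_{t+2}−ȳ) = -58.2222
γ_2 = -58.2222 / 6 = -9.704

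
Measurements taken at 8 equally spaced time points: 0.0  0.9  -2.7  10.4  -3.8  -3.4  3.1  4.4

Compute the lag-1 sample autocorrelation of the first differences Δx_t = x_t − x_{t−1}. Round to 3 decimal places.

First differences Δx: 0.9, -3.6, 13.1, -14.2, 0.4, 6.5, 1.3
Mean of differences = 0.6286
Numerator Σ(Δx_t−Δx̄)(Δx_{t+1}−Δx̄) = -232.8280
Denominator Σ(Δx_t−Δx̄)² = 428.3543
r_1(Δx) = -232.8280 / 428.3543 = -0.544

-0.544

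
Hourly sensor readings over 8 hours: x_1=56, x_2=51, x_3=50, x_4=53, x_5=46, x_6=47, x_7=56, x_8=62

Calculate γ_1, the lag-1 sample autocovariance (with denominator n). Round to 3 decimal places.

Mean x̄ = (56 + 51 + 50 + 53 + 46 + 47 + 56 + 62)/8 = 52.6250
Σ_{t=1}^{7}(x_t−x̄)(x_{t+1}−x̄) = 45.2344
γ_1 = 45.2344 / 8 = 5.654

5.654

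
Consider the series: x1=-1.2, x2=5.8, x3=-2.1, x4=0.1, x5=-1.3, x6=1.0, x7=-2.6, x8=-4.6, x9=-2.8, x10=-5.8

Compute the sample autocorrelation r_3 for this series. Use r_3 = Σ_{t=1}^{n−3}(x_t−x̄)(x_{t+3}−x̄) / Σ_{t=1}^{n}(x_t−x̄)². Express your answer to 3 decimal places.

Mean x̄ = (-1.2 + 5.8 − 2.1 + 0.1 − 1.3 + 1.0 − 2.6 − 4.6 − 2.8 − 5.8)/10 = -1.3500
Σ(x_t−x̄)(x_{t+3}−x̄) = (0.2175) + (0.3575) + (-1.7625) + (-1.8125) + (-0.1625) + (-3.4075) + (5.5625) = -1.0075
Denominator Σ(x_t−x̄)² = 93.3650
r_3 = -1.0075 / 93.3650 = -0.011

-0.011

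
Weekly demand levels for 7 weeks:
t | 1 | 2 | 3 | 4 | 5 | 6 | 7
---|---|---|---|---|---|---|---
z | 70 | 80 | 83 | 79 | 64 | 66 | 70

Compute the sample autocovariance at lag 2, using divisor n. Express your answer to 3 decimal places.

Mean z̄ = (70 + 80 + 83 + 79 + 64 + 66 + 70)/7 = 73.1429
Deviations: -3.1429, 6.8571, 9.8571, 5.8571, -9.1429, -7.1429, -3.1429
Σ_{t=1}^{5}(z_t−z̄)(z_{t+2}−z̄) = -94.0408
γ_2 = -94.0408 / 7 = -13.434

-13.434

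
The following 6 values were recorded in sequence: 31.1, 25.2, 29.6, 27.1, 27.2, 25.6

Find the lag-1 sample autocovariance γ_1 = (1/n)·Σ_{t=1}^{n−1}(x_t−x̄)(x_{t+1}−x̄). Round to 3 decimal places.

Mean x̄ = (31.1 + 25.2 + 29.6 + 27.1 + 27.2 + 25.6)/6 = 27.6333
Deviations: 3.4667, -2.4333, 1.9667, -0.5333, -0.4333, -2.0333
Σ_{t=1}^{5}(x_t−x̄)(x_{t+1}−x̄) = -13.1578
γ_1 = -13.1578 / 6 = -2.193

-2.193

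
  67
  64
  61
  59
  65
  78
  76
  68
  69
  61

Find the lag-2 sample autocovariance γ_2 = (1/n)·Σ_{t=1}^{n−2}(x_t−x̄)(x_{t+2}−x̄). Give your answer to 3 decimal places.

Mean x̄ = (67 + 64 + 61 + 59 + 65 + 78 + 76 + 68 + 69 + 61)/10 = 66.8000
Σ_{t=1}^{8}(x_t−x̄)(x_{t+2}−x̄) = -46.0800
γ_2 = -46.0800 / 10 = -4.608

-4.608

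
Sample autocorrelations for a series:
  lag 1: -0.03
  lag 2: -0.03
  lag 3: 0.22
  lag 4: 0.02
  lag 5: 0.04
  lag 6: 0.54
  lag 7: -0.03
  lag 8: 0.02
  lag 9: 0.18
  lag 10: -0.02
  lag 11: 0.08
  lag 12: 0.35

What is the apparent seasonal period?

6

The largest autocorrelation is r_6 = 0.54, with a weaker echo at lag 12 (0.35); the remaining lags stay at or below 0.22.
The dominant spike at lag 6 indicates a seasonal period of 6.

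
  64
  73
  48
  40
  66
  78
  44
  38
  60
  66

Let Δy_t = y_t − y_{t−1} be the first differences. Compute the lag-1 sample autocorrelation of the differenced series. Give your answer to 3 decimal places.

-0.037

First differences Δy: 9, -25, -8, 26, 12, -34, -6, 22, 6
Mean of differences = 0.2222
Numerator Σ(Δy_t−Δȳ)(Δy_{t+1}−Δȳ) = -122.1605
Denominator Σ(Δy_t−Δȳ)² = 3301.5556
r_1(Δy) = -122.1605 / 3301.5556 = -0.037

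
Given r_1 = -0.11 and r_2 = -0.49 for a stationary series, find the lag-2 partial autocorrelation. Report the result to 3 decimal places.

-0.508

φ_{22} = (r_2 − r_1²) / (1 − r_1²)
r_1² = (-0.11)² = 0.0121
Numerator = -0.49 − 0.0121 = -0.5021; denominator = 1 − 0.0121 = 0.9879
φ_{22} = -0.5021 / 0.9879 = -0.508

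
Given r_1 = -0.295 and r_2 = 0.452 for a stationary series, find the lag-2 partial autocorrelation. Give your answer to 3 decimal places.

φ_{22} = (r_2 − r_1²) / (1 − r_1²)
r_1² = (-0.295)² = 0.087025
Numerator = 0.452 − 0.0870 = 0.3650; denominator = 1 − 0.0870 = 0.9130
φ_{22} = 0.3650 / 0.9130 = 0.400

0.400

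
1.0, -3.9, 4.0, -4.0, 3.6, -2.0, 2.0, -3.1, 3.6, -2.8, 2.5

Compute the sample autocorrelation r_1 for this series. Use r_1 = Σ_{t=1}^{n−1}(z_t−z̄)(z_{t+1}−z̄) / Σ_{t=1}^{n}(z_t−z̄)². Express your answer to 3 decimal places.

Mean z̄ = (1.0 − 3.9 + 4.0 − 4.0 + 3.6 − 2.0 + 2.0 − 3.1 + 3.6 − 2.8 + 2.5)/11 = 0.0818
Numerator Σ_{t=1}^{10}(z_t−z̄)(z_{t+1}−z̄) = -95.3340
Denominator Σ(z_t−z̄)² = 105.7564
r_1 = -95.3340 / 105.7564 = -0.901

-0.901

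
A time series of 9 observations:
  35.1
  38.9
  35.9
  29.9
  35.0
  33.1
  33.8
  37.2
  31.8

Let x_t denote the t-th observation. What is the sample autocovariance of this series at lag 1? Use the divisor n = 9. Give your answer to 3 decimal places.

-0.988

Mean x̄ = (35.1 + 38.9 + 35.9 + 29.9 + 35.0 + 33.1 + 33.8 + 37.2 + 31.8)/9 = 34.5222
Σ_{t=1}^{8}(x_t−x̄)(x_{t+1}−x̄) = -8.8916
γ_1 = -8.8916 / 9 = -0.988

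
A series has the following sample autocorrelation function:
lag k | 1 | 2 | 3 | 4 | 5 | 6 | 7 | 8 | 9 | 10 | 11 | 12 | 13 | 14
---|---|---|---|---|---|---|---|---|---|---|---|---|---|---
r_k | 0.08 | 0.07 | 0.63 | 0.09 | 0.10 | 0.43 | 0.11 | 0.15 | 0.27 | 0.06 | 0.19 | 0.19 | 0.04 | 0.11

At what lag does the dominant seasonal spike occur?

3

The largest autocorrelation is r_3 = 0.63, with weaker echoes at lags 6 (0.43) and 9 (0.27); the remaining lags stay at or below 0.19.
The dominant spike at lag 3 indicates a seasonal period of 3.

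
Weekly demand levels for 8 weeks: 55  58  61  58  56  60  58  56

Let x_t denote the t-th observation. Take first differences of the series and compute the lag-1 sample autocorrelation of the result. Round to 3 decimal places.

First differences Δx: 3, 3, -3, -2, 4, -2, -2
Mean of differences = 0.1429
Numerator Σ(Δx_t−Δx̄)(Δx_{t+1}−Δx̄) = -6.0204
Denominator Σ(Δx_t−Δx̄)² = 54.8571
r_1(Δx) = -6.0204 / 54.8571 = -0.110

-0.110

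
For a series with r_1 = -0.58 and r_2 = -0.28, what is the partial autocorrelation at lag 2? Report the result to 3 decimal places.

φ_{22} = (r_2 − r_1²) / (1 − r_1²)
r_1² = (-0.58)² = 0.3364
Numerator = -0.28 − 0.3364 = -0.6164; denominator = 1 − 0.3364 = 0.6636
φ_{22} = -0.6164 / 0.6636 = -0.929

-0.929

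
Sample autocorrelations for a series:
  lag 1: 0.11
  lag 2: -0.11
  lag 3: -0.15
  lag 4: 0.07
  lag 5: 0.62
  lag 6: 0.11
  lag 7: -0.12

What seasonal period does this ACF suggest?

The largest autocorrelation is r_5 = 0.62; the remaining lags stay at or below 0.11.
The dominant spike at lag 5 indicates a seasonal period of 5.

5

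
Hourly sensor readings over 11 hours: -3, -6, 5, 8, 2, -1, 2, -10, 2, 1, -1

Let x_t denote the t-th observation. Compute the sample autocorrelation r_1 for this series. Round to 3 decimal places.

Mean x̄ = (-3 − 6 + 5 + 8 + 2 − 1 + 2 − 10 + 2 + 1 − 1)/11 = -0.0909
Numerator Σ_{t=1}^{10}(x_t−x̄)(x_{t+1}−x̄) = 1.2645
Denominator Σ(x_t−x̄)² = 248.9091
r_1 = 1.2645 / 248.9091 = 0.005

0.005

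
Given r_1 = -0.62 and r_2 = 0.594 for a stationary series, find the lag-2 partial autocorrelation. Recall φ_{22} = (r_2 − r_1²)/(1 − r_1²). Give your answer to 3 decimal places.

0.340

φ_{22} = (r_2 − r_1²) / (1 − r_1²)
r_1² = (-0.62)² = 0.3844
Numerator = 0.594 − 0.3844 = 0.2096; denominator = 1 − 0.3844 = 0.6156
φ_{22} = 0.2096 / 0.6156 = 0.340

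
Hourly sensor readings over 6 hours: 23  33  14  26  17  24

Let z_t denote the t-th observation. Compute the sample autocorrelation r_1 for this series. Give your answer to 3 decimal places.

Mean z̄ = (23 + 33 + 14 + 26 + 17 + 24)/6 = 22.8333
Σ(z_t−z̄)(z_{t+1}−z̄) = (1.6944) + (-89.8056) + (-27.9722) + (-18.4722) + (-6.8056) = -141.3611
Denominator Σ(z_t−z̄)² = 226.8333
r_1 = -141.3611 / 226.8333 = -0.623

-0.623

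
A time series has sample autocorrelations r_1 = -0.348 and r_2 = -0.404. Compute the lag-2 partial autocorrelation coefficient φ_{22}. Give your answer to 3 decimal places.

φ_{22} = (r_2 − r_1²) / (1 − r_1²)
r_1² = (-0.348)² = 0.121104
Numerator = -0.404 − 0.1211 = -0.5251; denominator = 1 − 0.1211 = 0.8789
φ_{22} = -0.5251 / 0.8789 = -0.597

-0.597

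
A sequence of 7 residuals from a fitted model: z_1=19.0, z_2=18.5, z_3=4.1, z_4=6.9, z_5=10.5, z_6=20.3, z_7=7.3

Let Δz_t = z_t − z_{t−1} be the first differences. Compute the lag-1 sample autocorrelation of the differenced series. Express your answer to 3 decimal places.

First differences Δz: -0.5, -14.4, 2.8, 3.6, 9.8, -13.0
Mean of differences = -1.9500
Numerator Σ(Δz_t−Δz̄)(Δz_{t+1}−Δz̄) = -115.4525
Denominator Σ(Δz_t−Δz̄)² = 470.6350
r_1(Δz) = -115.4525 / 470.6350 = -0.245

-0.245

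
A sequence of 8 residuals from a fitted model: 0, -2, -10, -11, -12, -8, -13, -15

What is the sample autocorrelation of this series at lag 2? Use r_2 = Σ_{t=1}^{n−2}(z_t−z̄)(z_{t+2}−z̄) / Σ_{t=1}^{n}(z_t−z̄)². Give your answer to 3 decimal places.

-0.078

Mean z̄ = (0 − 2 − 10 − 11 − 12 − 8 − 13 − 15)/8 = -8.8750
Numerator Σ_{t=1}^{6}(z_t−z̄)(z_{t+2}−z̄) = -15.4063
Denominator Σ(z_t−z̄)² = 196.8750
r_2 = -15.4063 / 196.8750 = -0.078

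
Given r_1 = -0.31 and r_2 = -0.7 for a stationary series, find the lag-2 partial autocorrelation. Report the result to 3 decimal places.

φ_{22} = (r_2 − r_1²) / (1 − r_1²)
r_1² = (-0.31)² = 0.0961
Numerator = -0.7 − 0.0961 = -0.7961; denominator = 1 − 0.0961 = 0.9039
φ_{22} = -0.7961 / 0.9039 = -0.881

-0.881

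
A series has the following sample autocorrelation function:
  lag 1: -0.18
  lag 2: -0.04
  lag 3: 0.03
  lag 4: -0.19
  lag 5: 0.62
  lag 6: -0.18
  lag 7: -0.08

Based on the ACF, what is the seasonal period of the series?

5

The largest autocorrelation is r_5 = 0.62; the remaining lags stay at or below 0.03.
The dominant spike at lag 5 indicates a seasonal period of 5.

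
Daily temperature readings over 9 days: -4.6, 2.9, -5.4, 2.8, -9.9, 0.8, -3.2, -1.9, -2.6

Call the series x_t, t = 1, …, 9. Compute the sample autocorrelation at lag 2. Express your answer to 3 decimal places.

0.596

Mean x̄ = (-4.6 + 2.9 − 5.4 + 2.8 − 9.9 + 0.8 − 3.2 − 1.9 − 2.6)/9 = -2.3444
Numerator Σ_{t=1}^{7}(x_t−x̄)(x_{t+2}−x̄) = 81.2149
Denominator Σ(x_t−x̄)² = 136.3622
r_2 = 81.2149 / 136.3622 = 0.596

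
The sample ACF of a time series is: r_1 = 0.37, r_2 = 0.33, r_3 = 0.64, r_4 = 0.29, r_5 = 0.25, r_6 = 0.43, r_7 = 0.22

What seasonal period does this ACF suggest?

The largest autocorrelation is r_3 = 0.64, with a weaker echo at lag 6 (0.43); the remaining lags stay at or below 0.37. The elevated value at lag 1 (0.37), dropping to 0.33 at lag 2, reflects decaying short-term dependence rather than seasonality.
The dominant spike at lag 3 indicates a seasonal period of 3.

3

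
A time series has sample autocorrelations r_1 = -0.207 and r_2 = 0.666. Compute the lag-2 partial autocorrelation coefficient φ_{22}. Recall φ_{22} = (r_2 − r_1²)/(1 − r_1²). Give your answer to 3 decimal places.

0.651

φ_{22} = (r_2 − r_1²) / (1 − r_1²)
r_1² = (-0.207)² = 0.042849
Numerator = 0.666 − 0.0428 = 0.6232; denominator = 1 − 0.0428 = 0.9572
φ_{22} = 0.6232 / 0.9572 = 0.651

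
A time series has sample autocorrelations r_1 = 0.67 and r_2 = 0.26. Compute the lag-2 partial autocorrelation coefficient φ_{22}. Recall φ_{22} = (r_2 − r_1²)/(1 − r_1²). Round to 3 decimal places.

φ_{22} = (r_2 − r_1²) / (1 − r_1²)
r_1² = (0.67)² = 0.4489
Numerator = 0.26 − 0.4489 = -0.1889; denominator = 1 − 0.4489 = 0.5511
φ_{22} = -0.1889 / 0.5511 = -0.343

-0.343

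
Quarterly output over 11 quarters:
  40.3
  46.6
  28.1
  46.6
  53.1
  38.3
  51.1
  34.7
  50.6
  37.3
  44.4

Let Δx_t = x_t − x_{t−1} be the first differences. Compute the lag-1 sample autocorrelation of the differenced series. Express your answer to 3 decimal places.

-0.737

First differences Δx: 6.3, -18.5, 18.5, 6.5, -14.8, 12.8, -16.4, 15.9, -13.3, 7.1
Mean of differences = 0.4100
Numerator Σ(Δx_t−Δx̄)(Δx_{t+1}−Δx̄) = -1397.1251
Denominator Σ(Δx_t−Δx̄)² = 1896.7090
r_1(Δx) = -1397.1251 / 1896.7090 = -0.737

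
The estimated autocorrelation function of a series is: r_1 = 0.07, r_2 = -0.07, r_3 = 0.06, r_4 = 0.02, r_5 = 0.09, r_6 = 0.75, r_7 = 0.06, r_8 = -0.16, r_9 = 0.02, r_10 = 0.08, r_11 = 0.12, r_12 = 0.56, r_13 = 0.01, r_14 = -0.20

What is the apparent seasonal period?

The largest autocorrelation is r_6 = 0.75, with a weaker echo at lag 12 (0.56); the remaining lags stay at or below 0.12.
The dominant spike at lag 6 indicates a seasonal period of 6.

6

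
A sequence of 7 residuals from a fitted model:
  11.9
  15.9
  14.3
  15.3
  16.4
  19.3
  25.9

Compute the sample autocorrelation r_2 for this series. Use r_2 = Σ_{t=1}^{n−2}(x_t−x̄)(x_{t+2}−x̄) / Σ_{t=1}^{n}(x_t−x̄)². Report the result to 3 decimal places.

0.066

Mean x̄ = (11.9 + 15.9 + 14.3 + 15.3 + 16.4 + 19.3 + 25.9)/7 = 17.0000
Deviations from mean: -5.1000, -1.1000, -2.7000, -1.7000, -0.6000, 2.3000, 8.9000
Numerator Σ_{t=1}^{5}(x_t−x̄)(x_{t+2}−x̄) = 8.0100
Denominator Σ(x_t−x̄)² = 122.2600
r_2 = 8.0100 / 122.2600 = 0.066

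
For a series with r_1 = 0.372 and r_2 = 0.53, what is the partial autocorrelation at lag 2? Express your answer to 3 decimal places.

φ_{22} = (r_2 − r_1²) / (1 − r_1²)
r_1² = (0.372)² = 0.138384
Numerator = 0.53 − 0.1384 = 0.3916; denominator = 1 − 0.1384 = 0.8616
φ_{22} = 0.3916 / 0.8616 = 0.455

0.455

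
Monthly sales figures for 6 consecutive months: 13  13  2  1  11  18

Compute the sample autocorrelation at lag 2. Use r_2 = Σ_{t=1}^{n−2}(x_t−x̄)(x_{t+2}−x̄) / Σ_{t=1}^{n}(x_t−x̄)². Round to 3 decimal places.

Mean x̄ = (13 + 13 + 2 + 1 + 11 + 18)/6 = 9.6667
Deviations from mean: 3.3333, 3.3333, -7.6667, -8.6667, 1.3333, 8.3333
Numerator Σ_{t=1}^{4}(x_t−x̄)(x_{t+2}−x̄) = -136.8889
Denominator Σ(x_t−x̄)² = 227.3333
r_2 = -136.8889 / 227.3333 = -0.602

-0.602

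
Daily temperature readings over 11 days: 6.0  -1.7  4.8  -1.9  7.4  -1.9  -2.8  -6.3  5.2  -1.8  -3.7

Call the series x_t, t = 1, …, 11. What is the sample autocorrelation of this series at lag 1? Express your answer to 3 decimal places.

-0.319

Mean x̄ = (6.0 − 1.7 + 4.8 − 1.9 + 7.4 − 1.9 − 2.8 − 6.3 + 5.2 − 1.8 − 3.7)/11 = 0.3000
Numerator Σ_{t=1}^{10}(x_t−x̄)(x_{t+1}−x̄) = -68.4900
Denominator Σ(x_t−x̄)² = 214.4200
r_1 = -68.4900 / 214.4200 = -0.319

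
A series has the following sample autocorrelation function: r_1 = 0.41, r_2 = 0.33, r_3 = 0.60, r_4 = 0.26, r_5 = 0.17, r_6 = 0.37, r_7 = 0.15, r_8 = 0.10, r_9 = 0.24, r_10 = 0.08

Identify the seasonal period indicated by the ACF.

The largest autocorrelation is r_3 = 0.60; the remaining lags stay at or below 0.41. The elevated value at lag 1 (0.41), dropping to 0.33 at lag 2, reflects decaying short-term dependence rather than seasonality.
The dominant spike at lag 3 indicates a seasonal period of 3.

3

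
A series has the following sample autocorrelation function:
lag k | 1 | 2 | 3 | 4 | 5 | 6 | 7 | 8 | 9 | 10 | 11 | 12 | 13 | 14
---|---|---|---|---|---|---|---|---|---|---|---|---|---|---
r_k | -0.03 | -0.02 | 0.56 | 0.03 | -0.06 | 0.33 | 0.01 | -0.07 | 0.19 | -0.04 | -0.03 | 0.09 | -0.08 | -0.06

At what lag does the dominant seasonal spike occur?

3

The largest autocorrelation is r_3 = 0.56, with weaker echoes at lags 6 (0.33) and 9 (0.19); the remaining lags stay at or below 0.09.
The dominant spike at lag 3 indicates a seasonal period of 3.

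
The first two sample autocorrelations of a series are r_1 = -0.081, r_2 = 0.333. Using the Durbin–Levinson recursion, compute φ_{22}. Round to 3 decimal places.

φ_{22} = (r_2 − r_1²) / (1 − r_1²)
r_1² = (-0.081)² = 0.006561
Numerator = 0.333 − 0.0066 = 0.3264; denominator = 1 − 0.0066 = 0.9934
φ_{22} = 0.3264 / 0.9934 = 0.329

0.329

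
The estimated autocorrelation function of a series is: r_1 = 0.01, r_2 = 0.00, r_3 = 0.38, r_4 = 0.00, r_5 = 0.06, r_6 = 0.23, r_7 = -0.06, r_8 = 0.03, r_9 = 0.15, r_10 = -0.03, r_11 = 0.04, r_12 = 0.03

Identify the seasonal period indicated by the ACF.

The largest autocorrelation is r_3 = 0.38, with weaker echoes at lags 6 (0.23) and 9 (0.15); the remaining lags stay at or below 0.06.
The dominant spike at lag 3 indicates a seasonal period of 3.

3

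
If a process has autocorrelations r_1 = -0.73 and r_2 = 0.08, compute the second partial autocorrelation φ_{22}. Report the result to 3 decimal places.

-0.970

φ_{22} = (r_2 − r_1²) / (1 − r_1²)
r_1² = (-0.73)² = 0.5329
Numerator = 0.08 − 0.5329 = -0.4529; denominator = 1 − 0.5329 = 0.4671
φ_{22} = -0.4529 / 0.4671 = -0.970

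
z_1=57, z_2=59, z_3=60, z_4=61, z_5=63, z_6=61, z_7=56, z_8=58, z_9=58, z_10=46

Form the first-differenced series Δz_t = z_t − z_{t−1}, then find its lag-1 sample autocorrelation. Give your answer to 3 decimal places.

-0.010

First differences Δz: 2, 1, 1, 2, -2, -5, 2, 0, -12
Mean of differences = -1.2222
Numerator Σ(Δz_t−Δz̄)(Δz_{t+1}−Δz̄) = -1.7160
Denominator Σ(Δz_t−Δz̄)² = 173.5556
r_1(Δz) = -1.7160 / 173.5556 = -0.010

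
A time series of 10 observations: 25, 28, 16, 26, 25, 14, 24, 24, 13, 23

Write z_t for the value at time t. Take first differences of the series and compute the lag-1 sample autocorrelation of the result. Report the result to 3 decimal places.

-0.544

First differences Δz: 3, -12, 10, -1, -11, 10, 0, -11, 10
Mean of differences = -0.2222
Numerator Σ(Δz_t−Δz̄)(Δz_{t+1}−Δz̄) = -378.3827
Denominator Σ(Δz_t−Δz̄)² = 695.5556
r_1(Δz) = -378.3827 / 695.5556 = -0.544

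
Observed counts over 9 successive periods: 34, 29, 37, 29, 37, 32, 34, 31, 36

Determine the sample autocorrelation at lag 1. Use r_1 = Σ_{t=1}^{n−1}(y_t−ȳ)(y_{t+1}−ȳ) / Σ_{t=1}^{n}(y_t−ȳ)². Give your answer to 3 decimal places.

-0.812

Mean ȳ = (34 + 29 + 37 + 29 + 37 + 32 + 34 + 31 + 36)/9 = 33.2222
Numerator Σ_{t=1}^{8}(y_t−ȳ)(y_{t+1}−ȳ) = -64.6049
Denominator Σ(y_t−ȳ)² = 79.5556
r_1 = -64.6049 / 79.5556 = -0.812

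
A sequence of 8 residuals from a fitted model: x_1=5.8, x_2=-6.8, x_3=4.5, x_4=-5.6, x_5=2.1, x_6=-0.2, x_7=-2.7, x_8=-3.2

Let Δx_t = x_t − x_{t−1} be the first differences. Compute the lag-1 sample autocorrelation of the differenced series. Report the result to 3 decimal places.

-0.762

First differences Δx: -12.6, 11.3, -10.1, 7.7, -2.3, -2.5, -0.5
Mean of differences = -1.2857
Numerator Σ(Δx_t−Δx̄)(Δx_{t+1}−Δx̄) = -341.3716
Denominator Σ(Δx_t−Δx̄)² = 447.9686
r_1(Δx) = -341.3716 / 447.9686 = -0.762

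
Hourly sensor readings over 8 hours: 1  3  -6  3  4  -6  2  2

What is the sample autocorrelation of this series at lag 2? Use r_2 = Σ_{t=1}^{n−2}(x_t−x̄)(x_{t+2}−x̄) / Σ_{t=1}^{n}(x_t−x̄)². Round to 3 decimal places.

Mean x̄ = (1 + 3 − 6 + 3 + 4 − 6 + 2 + 2)/8 = 0.3750
Deviations from mean: 0.6250, 2.6250, -6.3750, 2.6250, 3.6250, -6.3750, 1.6250, 1.6250
Σ(x_t−x̄)(x_{t+2}−x̄) = (-3.9844) + (6.8906) + (-23.1094) + (-16.7344) + (5.8906) + (-10.3594) = -41.4063
Denominator Σ(x_t−x̄)² = 113.8750
r_2 = -41.4063 / 113.8750 = -0.364

-0.364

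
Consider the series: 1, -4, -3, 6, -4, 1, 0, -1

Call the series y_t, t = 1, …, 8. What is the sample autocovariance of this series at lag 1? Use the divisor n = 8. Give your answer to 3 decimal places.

-5.031

Mean ȳ = (1 − 4 − 3 + 6 − 4 + 1 + 0 − 1)/8 = -0.5000
Deviations: 1.5000, -3.5000, -2.5000, 6.5000, -3.5000, 1.5000, 0.5000, -0.5000
Σ_{t=1}^{7}(y_t−ȳ)(y_{t+1}−ȳ) = -40.2500
γ_1 = -40.2500 / 8 = -5.031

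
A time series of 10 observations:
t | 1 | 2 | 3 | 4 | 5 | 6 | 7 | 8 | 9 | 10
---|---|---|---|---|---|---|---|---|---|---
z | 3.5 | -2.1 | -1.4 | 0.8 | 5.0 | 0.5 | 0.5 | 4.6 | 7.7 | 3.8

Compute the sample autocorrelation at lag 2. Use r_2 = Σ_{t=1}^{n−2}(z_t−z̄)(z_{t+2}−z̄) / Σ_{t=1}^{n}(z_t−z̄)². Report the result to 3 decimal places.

-0.234

Mean z̄ = (3.5 − 2.1 − 1.4 + 0.8 + 5.0 + 0.5 + 0.5 + 4.6 + 7.7 + 3.8)/10 = 2.2900
Numerator Σ_{t=1}^{8}(z_t−z̄)(z_{t+2}−z̄) = -20.4382
Denominator Σ(z_t−z̄)² = 87.2090
r_2 = -20.4382 / 87.2090 = -0.234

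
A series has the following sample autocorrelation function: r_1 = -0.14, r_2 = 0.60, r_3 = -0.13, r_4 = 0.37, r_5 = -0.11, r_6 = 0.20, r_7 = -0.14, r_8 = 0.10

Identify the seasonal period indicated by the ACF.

2

The largest autocorrelation is r_2 = 0.60, with weaker echoes at lags 4 (0.37) and 6 (0.20); the remaining lags stay at or below 0.10.
The dominant spike at lag 2 indicates a seasonal period of 2.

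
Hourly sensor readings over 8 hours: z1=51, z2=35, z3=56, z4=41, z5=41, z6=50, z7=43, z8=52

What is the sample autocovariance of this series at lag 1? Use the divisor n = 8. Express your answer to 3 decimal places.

Mean z̄ = (51 + 35 + 56 + 41 + 41 + 50 + 43 + 52)/8 = 46.1250
Deviations: 4.8750, -11.1250, 9.8750, -5.1250, -5.1250, 3.8750, -3.1250, 5.8750
Σ_{t=1}^{7}(z_t−z̄)(z_{t+1}−z̄) = -238.7656
γ_1 = -238.7656 / 8 = -29.846

-29.846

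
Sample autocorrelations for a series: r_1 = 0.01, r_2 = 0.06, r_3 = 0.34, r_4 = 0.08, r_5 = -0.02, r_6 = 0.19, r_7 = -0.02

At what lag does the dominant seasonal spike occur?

3

The largest autocorrelation is r_3 = 0.34, with a weaker echo at lag 6 (0.19); the remaining lags stay at or below 0.08.
The dominant spike at lag 3 indicates a seasonal period of 3.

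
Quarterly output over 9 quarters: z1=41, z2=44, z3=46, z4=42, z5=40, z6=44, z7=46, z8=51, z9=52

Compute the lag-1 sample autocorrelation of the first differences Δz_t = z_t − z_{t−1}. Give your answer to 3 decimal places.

0.148

First differences Δz: 3, 2, -4, -2, 4, 2, 5, 1
Mean of differences = 1.3750
Numerator Σ(Δz_t−Δz̄)(Δz_{t+1}−Δz̄) = 9.4844
Denominator Σ(Δz_t−Δz̄)² = 63.8750
r_1(Δz) = 9.4844 / 63.8750 = 0.148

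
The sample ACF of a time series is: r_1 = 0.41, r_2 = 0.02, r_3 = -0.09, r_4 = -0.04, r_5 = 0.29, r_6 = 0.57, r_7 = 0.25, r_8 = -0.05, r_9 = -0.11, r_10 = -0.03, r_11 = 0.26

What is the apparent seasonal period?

6

The largest autocorrelation is r_6 = 0.57; the remaining lags stay at or below 0.41. The elevated value at lag 1 (0.41), dropping to 0.02 at lag 2, reflects decaying short-term dependence rather than seasonality.
The dominant spike at lag 6 indicates a seasonal period of 6.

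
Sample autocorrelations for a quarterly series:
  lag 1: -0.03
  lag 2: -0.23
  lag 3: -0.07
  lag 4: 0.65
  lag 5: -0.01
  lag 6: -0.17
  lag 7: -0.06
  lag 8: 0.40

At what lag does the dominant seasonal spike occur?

The largest autocorrelation is r_4 = 0.65, with a weaker echo at lag 8 (0.40); the remaining lags stay at or below -0.01.
The dominant spike at lag 4 indicates a seasonal period of 4.

4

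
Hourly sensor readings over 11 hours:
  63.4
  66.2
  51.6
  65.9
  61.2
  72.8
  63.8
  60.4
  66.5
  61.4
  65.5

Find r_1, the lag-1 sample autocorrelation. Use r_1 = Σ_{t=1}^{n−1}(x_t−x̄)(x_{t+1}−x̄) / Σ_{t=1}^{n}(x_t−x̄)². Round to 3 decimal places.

-0.387

Mean x̄ = (63.4 + 66.2 + 51.6 + 65.9 + 61.2 + 72.8 + 63.8 + 60.4 + 66.5 + 61.4 + 65.5)/11 = 63.5182
Numerator Σ_{t=1}^{10}(x_t−x̄)(x_{t+1}−x̄) = -105.7794
Denominator Σ(x_t−x̄)² = 273.5564
r_1 = -105.7794 / 273.5564 = -0.387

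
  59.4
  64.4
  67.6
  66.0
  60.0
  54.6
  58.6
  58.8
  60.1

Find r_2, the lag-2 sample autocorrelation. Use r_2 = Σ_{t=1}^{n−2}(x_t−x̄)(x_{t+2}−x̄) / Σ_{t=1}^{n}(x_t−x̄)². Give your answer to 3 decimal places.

Mean x̄ = (59.4 + 64.4 + 67.6 + 66.0 + 60.0 + 54.6 + 58.6 + 58.8 + 60.1)/9 = 61.0556
Numerator Σ_{t=1}^{7}(x_t−x̄)(x_{t+2}−x̄) = -13.6262
Denominator Σ(x_t−x̄)² = 136.0222
r_2 = -13.6262 / 136.0222 = -0.100

-0.100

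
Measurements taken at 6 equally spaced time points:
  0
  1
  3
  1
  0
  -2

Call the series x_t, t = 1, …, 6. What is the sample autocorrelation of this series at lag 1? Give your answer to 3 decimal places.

Mean x̄ = (0 + 1 + 3 + 1 + 0 − 2)/6 = 0.5000
Deviations from mean: -0.5000, 0.5000, 2.5000, 0.5000, -0.5000, -2.5000
Σ(x_t−x̄)(x_{t+1}−x̄) = (-0.2500) + (1.2500) + (1.2500) + (-0.2500) + (1.2500) = 3.2500
Denominator Σ(x_t−x̄)² = 13.5000
r_1 = 3.2500 / 13.5000 = 0.241

0.241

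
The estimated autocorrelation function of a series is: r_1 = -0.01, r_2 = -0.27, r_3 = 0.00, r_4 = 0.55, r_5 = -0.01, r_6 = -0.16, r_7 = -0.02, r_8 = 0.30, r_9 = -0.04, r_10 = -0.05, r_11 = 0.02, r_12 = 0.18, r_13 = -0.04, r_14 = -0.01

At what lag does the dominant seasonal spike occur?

The largest autocorrelation is r_4 = 0.55, with weaker echoes at lags 8 (0.30) and 12 (0.18); the remaining lags stay at or below 0.02.
The dominant spike at lag 4 indicates a seasonal period of 4.

4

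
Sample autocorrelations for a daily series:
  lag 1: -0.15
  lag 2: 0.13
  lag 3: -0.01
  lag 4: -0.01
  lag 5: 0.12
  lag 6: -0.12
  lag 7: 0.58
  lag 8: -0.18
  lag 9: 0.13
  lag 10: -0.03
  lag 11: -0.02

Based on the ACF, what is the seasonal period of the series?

7

The largest autocorrelation is r_7 = 0.58; the remaining lags stay at or below 0.13.
The dominant spike at lag 7 indicates a seasonal period of 7.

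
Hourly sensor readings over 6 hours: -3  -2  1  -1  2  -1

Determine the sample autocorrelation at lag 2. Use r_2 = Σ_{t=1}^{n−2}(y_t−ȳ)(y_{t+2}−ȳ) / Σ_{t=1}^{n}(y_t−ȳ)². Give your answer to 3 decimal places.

Mean ȳ = (-3 − 2 + 1 − 1 + 2 − 1)/6 = -0.6667
Deviations from mean: -2.3333, -1.3333, 1.6667, -0.3333, 2.6667, -0.3333
Σ(y_t−ȳ)(y_{t+2}−ȳ) = (-3.8889) + (0.4444) + (4.4444) + (0.1111) = 1.1111
Denominator Σ(y_t−ȳ)² = 17.3333
r_2 = 1.1111 / 17.3333 = 0.064

0.064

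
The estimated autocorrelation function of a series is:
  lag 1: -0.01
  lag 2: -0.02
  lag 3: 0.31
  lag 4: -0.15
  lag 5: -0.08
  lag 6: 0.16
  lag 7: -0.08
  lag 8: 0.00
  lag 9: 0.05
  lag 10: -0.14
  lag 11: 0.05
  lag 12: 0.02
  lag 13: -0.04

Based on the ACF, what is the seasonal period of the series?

The largest autocorrelation is r_3 = 0.31, with a weaker echo at lag 6 (0.16); the remaining lags stay at or below 0.05.
The dominant spike at lag 3 indicates a seasonal period of 3.

3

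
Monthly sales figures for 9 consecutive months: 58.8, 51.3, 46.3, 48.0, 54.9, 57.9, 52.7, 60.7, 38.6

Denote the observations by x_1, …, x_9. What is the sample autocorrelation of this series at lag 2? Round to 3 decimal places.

-0.082

Mean x̄ = (58.8 + 51.3 + 46.3 + 48.0 + 54.9 + 57.9 + 52.7 + 60.7 + 38.6)/9 = 52.1333
Σ(x_t−x̄)(x_{t+2}−x̄) = (-38.8889) + (3.4444) + (-16.1389) + (-23.8356) + (1.5678) + (49.4011) + (-7.6689) = -32.1189
Denominator Σ(x_t−x̄)² = 394.0200
r_2 = -32.1189 / 394.0200 = -0.082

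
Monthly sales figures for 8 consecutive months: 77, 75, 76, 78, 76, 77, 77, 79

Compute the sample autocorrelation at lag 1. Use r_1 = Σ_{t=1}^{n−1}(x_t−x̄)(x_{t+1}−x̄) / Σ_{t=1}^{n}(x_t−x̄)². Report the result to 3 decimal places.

Mean x̄ = (77 + 75 + 76 + 78 + 76 + 77 + 77 + 79)/8 = 76.8750
Deviations from mean: 0.1250, -1.8750, -0.8750, 1.1250, -0.8750, 0.1250, 0.1250, 2.1250
Σ(x_t−x̄)(x_{t+1}−x̄) = (-0.2344) + (1.6406) + (-0.9844) + (-0.9844) + (-0.1094) + (0.0156) + (0.2656) = -0.3906
Denominator Σ(x_t−x̄)² = 10.8750
r_1 = -0.3906 / 10.8750 = -0.036

-0.036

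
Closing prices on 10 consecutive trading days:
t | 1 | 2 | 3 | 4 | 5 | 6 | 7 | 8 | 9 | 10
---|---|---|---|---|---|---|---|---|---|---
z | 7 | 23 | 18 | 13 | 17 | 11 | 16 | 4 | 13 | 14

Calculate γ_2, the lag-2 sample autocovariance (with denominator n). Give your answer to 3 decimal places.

0.968

Mean z̄ = (7 + 23 + 18 + 13 + 17 + 11 + 16 + 4 + 13 + 14)/10 = 13.6000
Σ_{t=1}^{8}(z_t−z̄)(z_{t+2}−z̄) = 9.6800
γ_2 = 9.6800 / 10 = 0.968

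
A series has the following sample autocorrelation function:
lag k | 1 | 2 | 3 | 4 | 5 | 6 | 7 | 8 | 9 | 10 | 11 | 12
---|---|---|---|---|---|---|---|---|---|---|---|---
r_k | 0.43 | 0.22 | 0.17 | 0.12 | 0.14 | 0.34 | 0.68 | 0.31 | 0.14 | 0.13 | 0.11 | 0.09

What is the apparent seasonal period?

7

The largest autocorrelation is r_7 = 0.68; the remaining lags stay at or below 0.43. The elevated value at lag 1 (0.43), dropping to 0.22 at lag 2, reflects decaying short-term dependence rather than seasonality.
The dominant spike at lag 7 indicates a seasonal period of 7.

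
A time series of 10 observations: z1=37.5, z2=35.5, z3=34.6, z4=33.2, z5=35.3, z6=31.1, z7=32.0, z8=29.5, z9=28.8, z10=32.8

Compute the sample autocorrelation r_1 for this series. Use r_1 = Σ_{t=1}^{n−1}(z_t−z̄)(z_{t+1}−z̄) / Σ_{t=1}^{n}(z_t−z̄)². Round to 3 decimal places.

Mean z̄ = (37.5 + 35.5 + 34.6 + 33.2 + 35.3 + 31.1 + 32.0 + 29.5 + 28.8 + 32.8)/10 = 33.0300
Numerator Σ_{t=1}^{9}(z_t−z̄)(z_{t+1}−z̄) = 32.7191
Denominator Σ(z_t−z̄)² = 68.9210
r_1 = 32.7191 / 68.9210 = 0.475

0.475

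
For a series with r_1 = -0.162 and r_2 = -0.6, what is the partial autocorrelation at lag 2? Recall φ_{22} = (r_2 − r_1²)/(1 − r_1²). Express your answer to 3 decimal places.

φ_{22} = (r_2 − r_1²) / (1 − r_1²)
r_1² = (-0.162)² = 0.026244
Numerator = -0.6 − 0.0262 = -0.6262; denominator = 1 − 0.0262 = 0.9738
φ_{22} = -0.6262 / 0.9738 = -0.643

-0.643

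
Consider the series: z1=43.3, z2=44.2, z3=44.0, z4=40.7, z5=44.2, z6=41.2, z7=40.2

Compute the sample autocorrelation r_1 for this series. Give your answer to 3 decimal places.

-0.061

Mean z̄ = (43.3 + 44.2 + 44.0 + 40.7 + 44.2 + 41.2 + 40.2)/7 = 42.5429
Deviations from mean: 0.7571, 1.6571, 1.4571, -1.8429, 1.6571, -1.3429, -2.3429
Σ(z_t−z̄)(z_{t+1}−z̄) = (1.2547) + (2.4147) + (-2.6853) + (-3.0539) + (-2.2253) + (3.1461) = -1.1490
Denominator Σ(z_t−z̄)² = 18.8771
r_1 = -1.1490 / 18.8771 = -0.061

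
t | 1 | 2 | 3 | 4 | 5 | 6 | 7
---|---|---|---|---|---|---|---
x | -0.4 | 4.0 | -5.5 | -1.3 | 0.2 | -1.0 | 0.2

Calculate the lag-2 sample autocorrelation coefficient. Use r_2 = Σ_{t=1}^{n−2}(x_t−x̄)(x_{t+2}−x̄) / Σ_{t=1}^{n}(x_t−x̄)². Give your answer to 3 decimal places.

Mean x̄ = (-0.4 + 4.0 − 5.5 − 1.3 + 0.2 − 1.0 + 0.2)/7 = -0.5429
Deviations from mean: 0.1429, 4.5429, -4.9571, -0.7571, 0.7429, -0.4571, 0.7429
Σ(x_t−x̄)(x_{t+2}−x̄) = (-0.7082) + (-3.4396) + (-3.6824) + (0.3461) + (0.5518) = -6.9322
Denominator Σ(x_t−x̄)² = 47.1171
r_2 = -6.9322 / 47.1171 = -0.147

-0.147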